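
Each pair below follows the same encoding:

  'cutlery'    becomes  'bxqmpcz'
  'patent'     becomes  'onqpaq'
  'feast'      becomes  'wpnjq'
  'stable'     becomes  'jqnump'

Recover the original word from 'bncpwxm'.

careful

c(2)→b(1) and u(20)→x(23) fit y≡7x+13 (mod 26); the inverse of 7 mod 26 is 15. This is an affine cipher: with a=0,…,z=25, each position x becomes (7x+13) mod 26.
Reversing it on bncpwxm: b(1)→15·(1−13)≡2=c; n(13)→15·(13−13)≡0=a; c(2)→15·(2−13)≡17=r; p(15)→15·(15−13)≡4=e; w(22)→15·(22−13)≡5=f; x(23)→15·(23−13)≡20=u; m(12)→15·(12−13)≡11=l (all mod 26).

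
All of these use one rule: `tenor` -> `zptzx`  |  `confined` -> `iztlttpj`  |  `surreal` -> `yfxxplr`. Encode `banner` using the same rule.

hlttpx

The shift depends on letter class: consonant t→z is +6, but vowel e→p is +11. Vowels shift forward by 11 and consonants shift forward by 6.
Applying it to banner: b(cons)+6=h, a(vowel)+11=l, n(cons)+6=t, n(cons)+6=t, e(vowel)+11=p, r(cons)+6=x.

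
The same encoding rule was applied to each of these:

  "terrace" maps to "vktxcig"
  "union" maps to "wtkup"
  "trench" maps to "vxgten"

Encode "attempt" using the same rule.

Shifts by position in terrace: pos 0: t→v (+2), pos 1: e→k (+6), pos 2: r→t (+2), pos 3: r→x (+6) — repeating every 2. The shifts repeat in a cycle of length 2: positions 0,1,… shift by +2, +6, then the pattern repeats.
Applying it to attempt: a+2=c, t+6=z, t+2=v, e+6=k, m+2=o, p+6=v, t+2=v.

czvkovv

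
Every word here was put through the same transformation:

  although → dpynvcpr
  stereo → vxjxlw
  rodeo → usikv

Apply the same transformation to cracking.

fvfirqwq

Each letter shifts forward by (position + 3), i.e. 3, 4, 5, … — the shift grows by one for each successive letter.
For cracking: c+3=f, r+4=v, a+5=f, c+6=i, k+7=r, i+8=q, n+9=w, g+10=q.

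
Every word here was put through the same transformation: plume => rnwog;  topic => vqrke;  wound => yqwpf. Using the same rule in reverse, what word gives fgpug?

dense

Compare letters: p→r is +2, l→n is +2, u→w is +2 — a constant shift. Every letter moves 2 places later in the alphabet, wrapping around z→a.
Undoing it on fgpug: f−2=d, g−2=e, p−2=n, u−2=s, g−2=e.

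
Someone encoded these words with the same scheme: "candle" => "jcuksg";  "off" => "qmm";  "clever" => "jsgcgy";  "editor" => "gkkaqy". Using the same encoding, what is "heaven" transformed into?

ogccgu

The shift depends on letter class: consonant c→j is +7, but vowel a→c is +2. The rule splits by letter class: vowels +2, consonants +7.
On heaven: h(cons)+7=o, e(vowel)+2=g, a(vowel)+2=c, v(cons)+7=c, e(vowel)+2=g, n(cons)+7=u.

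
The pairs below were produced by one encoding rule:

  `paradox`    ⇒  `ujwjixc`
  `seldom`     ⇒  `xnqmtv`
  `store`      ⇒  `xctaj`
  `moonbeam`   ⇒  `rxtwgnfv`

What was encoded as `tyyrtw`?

option

Shifts by position in paradox: pos 0: p→u (+5), pos 1: a→j (+9), pos 2: r→w (+5), pos 3: a→j (+9) — repeating every 2. A repeating key of period 2 is used — shifts +5, +9 over and over.
Undoing it on tyyrtw: t−5=o, y−9=p, y−5=t, r−9=i, t−5=o, w−9=n.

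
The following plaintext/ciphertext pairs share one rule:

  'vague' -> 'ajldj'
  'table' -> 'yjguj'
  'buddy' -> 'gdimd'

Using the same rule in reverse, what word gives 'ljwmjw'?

It's a Vigenère-style cipher with numeric key [5,9]: position i shifts by key[i mod 2].
Undoing it on ljwmjw: l−5=g, j−9=a, w−5=r, m−9=d, j−5=e, w−9=n.

garden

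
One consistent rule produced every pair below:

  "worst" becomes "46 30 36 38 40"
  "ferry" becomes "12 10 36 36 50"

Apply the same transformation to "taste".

w(#23)→46 and o(#15)→30: differences scale by 2, so n = 2·pos + 0. Each letter becomes 2×(its alphabet position, a=1..z=26).
On taste: t=20→40, a=1→2, s=19→38, t=20→40, e=5→10.

40 2 38 40 10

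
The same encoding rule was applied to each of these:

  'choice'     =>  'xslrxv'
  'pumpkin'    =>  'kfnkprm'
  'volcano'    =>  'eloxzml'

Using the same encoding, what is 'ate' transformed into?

Each pair mirrors across the alphabet (c↔x, h↔s, o↔l): positions sum to 25. This is the alphabet-reversal cipher (Atbash): a becomes z, b becomes y, etc.
For ate: a↔z, t↔g, e↔v.

zgv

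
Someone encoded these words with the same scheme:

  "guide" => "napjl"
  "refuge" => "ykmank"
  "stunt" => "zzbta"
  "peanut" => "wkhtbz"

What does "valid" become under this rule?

cgsok

The shifts repeat in a cycle of length 2: positions 0,1,… shift by +7, +6, then the pattern repeats.
Applying it to valid: v+7=c, a+6=g, l+7=s, i+6=o, d+7=k.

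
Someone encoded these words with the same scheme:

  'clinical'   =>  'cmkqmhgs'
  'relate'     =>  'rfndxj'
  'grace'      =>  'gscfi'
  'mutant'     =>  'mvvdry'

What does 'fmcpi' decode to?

flame

In clinical: c→c is +0, l→m is +1, i→k is +2, n→q is +3 — the shift increases by 1 each position. Each letter shifts forward by its position index (0, 1, 2, …) — the shift grows by one for each successive letter.
Decoding fmcpi: f−0=f, m−1=l, c−2=a, p−3=m, i−4=e.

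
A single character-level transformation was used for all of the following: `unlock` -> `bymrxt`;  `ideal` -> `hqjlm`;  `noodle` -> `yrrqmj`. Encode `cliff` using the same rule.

xmhcc

u(20)→b(1) and n(13)→y(24) fit y≡19x+11 (mod 26); the inverse of 19 mod 26 is 11. Each letter's alphabet position (a=0..z=25) is mapped through 19·x+11 mod 26 — an affine cipher.
For cliff: c(2)→19·2+11≡23=x; l(11)→19·11+11≡12=m; i(8)→19·8+11≡7=h; f(5)→19·5+11≡2=c; f(5)→19·5+11≡2=c (all mod 26).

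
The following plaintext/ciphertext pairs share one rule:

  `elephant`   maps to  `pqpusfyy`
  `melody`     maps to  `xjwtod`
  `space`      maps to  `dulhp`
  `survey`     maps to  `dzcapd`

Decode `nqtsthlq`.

clinical

Shifts by position in elephant: pos 0: e→p (+11), pos 1: l→q (+5), pos 2: e→p (+11), pos 3: p→u (+5) — repeating every 2. A repeating key of period 2 is used — shifts +11, +5 over and over.
Reversing it on nqtsthlq: n−11=c, q−5=l, t−11=i, s−5=n, t−11=i, h−5=c, l−11=a, q−5=l.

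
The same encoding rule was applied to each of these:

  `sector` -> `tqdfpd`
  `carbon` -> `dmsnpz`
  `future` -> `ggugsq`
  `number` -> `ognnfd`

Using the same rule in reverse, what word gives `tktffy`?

It's a Vigenère-style cipher with numeric key [1,12]: position i shifts by key[i mod 2].
Undoing it on tktffy: t−1=s, k−12=y, t−1=s, f−12=t, f−1=e, y−12=m.

system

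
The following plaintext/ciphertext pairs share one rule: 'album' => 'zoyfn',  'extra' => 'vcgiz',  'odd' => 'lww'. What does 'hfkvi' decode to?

super

Letters are reflected about the middle of the alphabet (position → 25−position): Atbash.
Decoding hfkvi: h↔s, f↔u, k↔p, v↔e, i↔r.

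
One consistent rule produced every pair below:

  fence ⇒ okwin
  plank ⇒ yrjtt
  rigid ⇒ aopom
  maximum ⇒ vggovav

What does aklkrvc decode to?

Shifts by position in fence: pos 0: f→o (+9), pos 1: e→k (+6), pos 2: n→w (+9), pos 3: c→i (+6) — repeating every 2. The shifts repeat in a cycle of length 2: positions 0,1,… shift by +9, +6, then the pattern repeats.
Undoing it on aklkrvc: a−9=r, k−6=e, l−9=c, k−6=e, r−9=i, v−6=p, c−9=t.

receipt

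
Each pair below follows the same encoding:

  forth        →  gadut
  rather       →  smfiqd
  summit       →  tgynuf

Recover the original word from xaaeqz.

wooden

A repeating key of period 3 is used — shifts +1, +12, +12 over and over.
Decoding xaaeqz: x−1=w, a−12=o, a−12=o, e−1=d, q−12=e, z−12=n.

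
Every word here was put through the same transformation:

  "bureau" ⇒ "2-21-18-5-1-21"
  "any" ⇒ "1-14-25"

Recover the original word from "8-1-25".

b is letter #2 and maps to 2: an offset of 0. Each letter is replaced by its alphabet position (a=1, b=2, …, z=26).
Reversing it on 8-1-25: 8=h, 1=a, 25=y.

hay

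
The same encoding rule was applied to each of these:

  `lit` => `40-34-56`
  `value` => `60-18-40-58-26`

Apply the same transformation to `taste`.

56-18-54-56-26

l(#12)→40 and i(#9)→34: differences scale by 2, so n = 2·pos + 16. Each letter becomes 2×(its alphabet position, a=1..z=26) + 16.
On taste: t=20→56, a=1→18, s=19→54, t=20→56, e=5→26.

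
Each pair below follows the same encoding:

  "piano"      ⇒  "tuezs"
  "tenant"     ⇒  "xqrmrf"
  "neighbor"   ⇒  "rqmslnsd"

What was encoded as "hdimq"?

Shifts by position in piano: pos 0: p→t (+4), pos 1: i→u (+12), pos 2: a→e (+4), pos 3: n→z (+12) — repeating every 2. The shifts repeat in a cycle of length 2: positions 0,1,… shift by +4, +12, then the pattern repeats.
Reversing it on hdimq: h−4=d, d−12=r, i−4=e, m−12=a, q−4=m.

dream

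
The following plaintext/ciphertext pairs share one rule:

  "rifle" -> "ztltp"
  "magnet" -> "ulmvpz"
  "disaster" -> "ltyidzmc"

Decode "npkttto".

feeling

Shifts by position in rifle: pos 0: r→z (+8), pos 1: i→t (+11), pos 2: f→l (+6), pos 3: l→t (+8), pos 4: e→p (+11) — repeating every 3. It's a Vigenère-style cipher with numeric key [8,11,6]: position i shifts by key[i mod 3].
Reversing it on npkttto: n−8=f, p−11=e, k−6=e, t−8=l, t−11=i, t−6=n, o−8=g.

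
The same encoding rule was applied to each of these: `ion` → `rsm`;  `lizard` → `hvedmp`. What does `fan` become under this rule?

The output letters match the input read backwards, each shifted +4: ion reversed is noi. The word is reversed, then every letter is shifted forward by 4.
On fan: reverse → naf; then shift: n+4=r, a+4=e, f+4=j.

rej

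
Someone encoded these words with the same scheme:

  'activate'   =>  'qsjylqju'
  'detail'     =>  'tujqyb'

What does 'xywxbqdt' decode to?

highland

Each letter is shifted forward by 16 in the alphabet (a Caesar shift of +16).
Decoding xywxbqdt: x−16=h, y−16=i, w−16=g, x−16=h, b−16=l, q−16=a, d−16=n, t−16=d.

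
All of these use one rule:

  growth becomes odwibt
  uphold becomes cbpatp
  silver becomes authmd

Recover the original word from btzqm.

The shifts repeat in a cycle of length 2: positions 0,1,… shift by +8, +12, then the pattern repeats.
Reversing it on btzqm: b−8=t, t−12=h, z−8=r, q−12=e, m−8=e.

three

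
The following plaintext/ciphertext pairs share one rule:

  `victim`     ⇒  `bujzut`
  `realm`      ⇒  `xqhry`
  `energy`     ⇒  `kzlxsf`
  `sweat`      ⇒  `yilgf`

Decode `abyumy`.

Shifts by position in victim: pos 0: v→b (+6), pos 1: i→u (+12), pos 2: c→j (+7), pos 3: t→z (+6), pos 4: i→u (+12), pos 5: m→t (+7) — repeating every 3. It's a Vigenère-style cipher with numeric key [6,12,7]: position i shifts by key[i mod 3].
Reversing it on abyumy: a−6=u, b−12=p, y−7=r, u−6=o, m−12=a, y−7=r.

uproar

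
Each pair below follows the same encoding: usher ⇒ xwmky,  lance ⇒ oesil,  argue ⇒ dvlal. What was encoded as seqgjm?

In usher: u→x is +3, s→w is +4, h→m is +5, e→k is +6 — the shift increases by 1 each position. The shift increases by 1 at each position, starting from +3: 3, 4, 5, ….
Decoding seqgjm: s−3=p, e−4=a, q−5=l, g−6=a, j−7=c, m−8=e.

palace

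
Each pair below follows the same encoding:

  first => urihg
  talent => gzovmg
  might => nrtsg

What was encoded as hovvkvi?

sleeper

Each pair mirrors across the alphabet (f↔u, i↔r, r↔i): positions sum to 25. Each letter is replaced by its mirror in the alphabet: a↔z, b↔y, c↔x, and so on (the Atbash cipher).
Decoding hovvkvi: h↔s, o↔l, v↔e, v↔e, k↔p, v↔e, i↔r.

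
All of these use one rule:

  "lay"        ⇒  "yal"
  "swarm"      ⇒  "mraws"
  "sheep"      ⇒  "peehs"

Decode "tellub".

The word is simply reversed.
Decoding tellub: then reverse → bullet.

bullet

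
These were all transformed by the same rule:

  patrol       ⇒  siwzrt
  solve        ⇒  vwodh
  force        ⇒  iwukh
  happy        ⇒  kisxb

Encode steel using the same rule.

Shifts by position in patrol: pos 0: p→s (+3), pos 1: a→i (+8), pos 2: t→w (+3), pos 3: r→z (+8) — repeating every 2. The shifts repeat in a cycle of length 2: positions 0,1,… shift by +3, +8, then the pattern repeats.
For steel: s+3=v, t+8=b, e+3=h, e+8=m, l+3=o.

vbhmo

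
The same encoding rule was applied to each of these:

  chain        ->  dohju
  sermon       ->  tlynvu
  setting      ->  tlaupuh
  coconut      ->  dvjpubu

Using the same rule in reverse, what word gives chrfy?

Shifts by position in chain: pos 0: c→d (+1), pos 1: h→o (+7), pos 2: a→h (+7), pos 3: i→j (+1), pos 4: n→u (+7) — repeating every 3. The shifts repeat in a cycle of length 3: positions 0,1,… shift by +1, +7, +7, then the pattern repeats.
Decoding chrfy: c−1=b, h−7=a, r−7=k, f−1=e, y−7=r.

baker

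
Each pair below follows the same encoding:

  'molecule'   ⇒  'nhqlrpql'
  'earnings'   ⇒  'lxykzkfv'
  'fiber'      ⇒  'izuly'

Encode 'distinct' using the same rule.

ozvszkrs

m(12)→n(13) and o(14)→h(7) fit y≡23x+23 (mod 26); the inverse of 23 mod 26 is 17. Each letter's alphabet position (a=0..z=25) is mapped through 23·x+23 mod 26 — an affine cipher.
On distinct: d(3)→23·3+23≡14=o; i(8)→23·8+23≡25=z; s(18)→23·18+23≡21=v; t(19)→23·19+23≡18=s; i(8)→23·8+23≡25=z; n(13)→23·13+23≡10=k; c(2)→23·2+23≡17=r; t(19)→23·19+23≡18=s (all mod 26).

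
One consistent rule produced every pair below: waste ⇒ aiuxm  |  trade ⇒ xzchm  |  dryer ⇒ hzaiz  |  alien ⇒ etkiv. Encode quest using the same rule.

ucgwb

The shifts repeat in a cycle of length 3: positions 0,1,… shift by +4, +8, +2, then the pattern repeats.
For quest: q+4=u, u+8=c, e+2=g, s+4=w, t+8=b.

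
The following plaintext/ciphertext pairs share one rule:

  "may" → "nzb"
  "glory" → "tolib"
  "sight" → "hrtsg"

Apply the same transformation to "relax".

ivozc

Each pair mirrors across the alphabet (m↔n, a↔z, y↔b): positions sum to 25. Letters are reflected about the middle of the alphabet (position → 25−position): Atbash.
Applying it to relax: r↔i, e↔v, l↔o, a↔z, x↔c.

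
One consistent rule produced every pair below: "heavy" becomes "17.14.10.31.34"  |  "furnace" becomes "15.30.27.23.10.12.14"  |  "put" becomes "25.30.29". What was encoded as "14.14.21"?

h is letter #8 and maps to 17: an offset of 9. Each letter is replaced by its alphabet position (a=1..z=26) + 9.
Reversing it on 14.14.21: 14→(14−9)÷1=5=e, 14→(14−9)÷1=5=e, 21→(21−9)÷1=12=l.

eel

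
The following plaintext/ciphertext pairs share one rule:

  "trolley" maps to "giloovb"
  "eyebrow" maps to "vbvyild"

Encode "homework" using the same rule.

Each pair mirrors across the alphabet (t↔g, r↔i, o↔l): positions sum to 25. Each letter is replaced by its mirror in the alphabet: a↔z, b↔y, c↔x, and so on (the Atbash cipher).
Applying it to homework: h↔s, o↔l, m↔n, e↔v, w↔d, o↔l, r↔i, k↔p.

slnvdlip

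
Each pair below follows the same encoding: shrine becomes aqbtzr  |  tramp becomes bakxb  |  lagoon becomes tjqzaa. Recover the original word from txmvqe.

locker

Letter i (0-indexed) is shifted by i+8, so successive shifts are 8, 9, 10, ….
Reversing it on txmvqe: t−8=l, x−9=o, m−10=c, v−11=k, q−12=e, e−13=r.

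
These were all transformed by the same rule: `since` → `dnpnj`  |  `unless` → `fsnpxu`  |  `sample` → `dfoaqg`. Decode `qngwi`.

A repeating key of period 3 is used — shifts +11, +5, +2 over and over.
Reversing it on qngwi: q−11=f, n−5=i, g−2=e, w−11=l, i−5=d.

field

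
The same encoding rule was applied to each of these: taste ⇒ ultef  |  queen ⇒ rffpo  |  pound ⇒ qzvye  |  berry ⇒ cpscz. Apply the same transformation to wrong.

xcpyh

Shifts by position in taste: pos 0: t→u (+1), pos 1: a→l (+11), pos 2: s→t (+1), pos 3: t→e (+11) — repeating every 2. It's a Vigenère-style cipher with numeric key [1,11]: position i shifts by key[i mod 2].
For wrong: w+1=x, r+11=c, o+1=p, n+11=y, g+1=h.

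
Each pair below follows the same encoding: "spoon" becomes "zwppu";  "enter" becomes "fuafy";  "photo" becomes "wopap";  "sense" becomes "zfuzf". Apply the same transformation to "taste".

abzaf

The shift depends on letter class: consonant s→z is +7, but vowel o→p is +1. Vowels shift forward by 1 and consonants shift forward by 7.
For taste: t(cons)+7=a, a(vowel)+1=b, s(cons)+7=z, t(cons)+7=a, e(vowel)+1=f.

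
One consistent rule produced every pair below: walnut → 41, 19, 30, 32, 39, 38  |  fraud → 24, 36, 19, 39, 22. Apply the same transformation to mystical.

31, 43, 37, 38, 27, 21, 19, 30

w is letter #23 and maps to 41: an offset of 18. The number is (letter's place in the alphabet, a=1) + 18.
On mystical: m=13→31, y=25→43, s=19→37, t=20→38, i=9→27, c=3→21, a=1→19, l=12→30.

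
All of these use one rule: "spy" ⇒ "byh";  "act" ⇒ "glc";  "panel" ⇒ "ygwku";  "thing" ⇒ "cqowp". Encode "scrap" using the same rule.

The shift depends on letter class: consonant s→b is +9, but vowel a→g is +6. The rule splits by letter class: vowels +6, consonants +9.
On scrap: s(cons)+9=b, c(cons)+9=l, r(cons)+9=a, a(vowel)+6=g, p(cons)+9=y.

blagy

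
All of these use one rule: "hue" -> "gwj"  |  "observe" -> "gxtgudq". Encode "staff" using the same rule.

The word is reversed, then every letter is shifted forward by 2.
Applying it to staff: reverse → ffats; then shift: f+2=h, f+2=h, a+2=c, t+2=v, s+2=u.

hhcvu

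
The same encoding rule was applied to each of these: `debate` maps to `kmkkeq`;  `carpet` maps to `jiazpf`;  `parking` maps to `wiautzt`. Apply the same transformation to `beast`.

In debate: d→k is +7, e→m is +8, b→k is +9, a→k is +10 — the shift increases by 1 each position. The shift increases by 1 at each position, starting from +7: 7, 8, 9, ….
On beast: b+7=i, e+8=m, a+9=j, s+10=c, t+11=e.

imjce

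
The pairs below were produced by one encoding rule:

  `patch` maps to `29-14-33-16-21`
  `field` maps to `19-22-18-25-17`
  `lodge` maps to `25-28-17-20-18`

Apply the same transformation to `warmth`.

p is letter #16 and maps to 29: an offset of 13. Letters become their 1-based position plus 13 (so a→14, b→15, …).
Applying it to warmth: w=23→36, a=1→14, r=18→31, m=13→26, t=20→33, h=8→21.

36-14-31-26-33-21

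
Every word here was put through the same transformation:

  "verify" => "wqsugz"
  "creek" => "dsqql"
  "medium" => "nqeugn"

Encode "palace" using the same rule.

The shift depends on letter class: consonant v→w is +1, but vowel e→q is +12. The rule splits by letter class: vowels +12, consonants +1.
For palace: p(cons)+1=q, a(vowel)+12=m, l(cons)+1=m, a(vowel)+12=m, c(cons)+1=d, e(vowel)+12=q.

qmmmdq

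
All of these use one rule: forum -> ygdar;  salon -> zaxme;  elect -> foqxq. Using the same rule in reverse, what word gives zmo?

can

The output letters match the input read backwards, each shifted +12: forum reversed is murof. The word is reversed, then every letter is shifted forward by 12.
Reversing it on zmo: shift back: z−12=n, m−12=a, o−12=c → nac; then reverse → can.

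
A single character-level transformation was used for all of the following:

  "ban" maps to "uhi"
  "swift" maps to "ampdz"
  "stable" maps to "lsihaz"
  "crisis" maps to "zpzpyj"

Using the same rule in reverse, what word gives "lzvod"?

The output letters match the input read backwards, each shifted +7: ban reversed is nab. Two steps: reverse the string, then apply a Caesar shift of +7.
Undoing it on lzvod: shift back: l−7=e, z−7=s, v−7=o, o−7=h, d−7=w → esohw; then reverse → whose.

whose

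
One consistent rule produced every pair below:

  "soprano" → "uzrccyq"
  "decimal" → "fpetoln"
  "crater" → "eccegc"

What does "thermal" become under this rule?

vsgcoln

Shifts by position in soprano: pos 0: s→u (+2), pos 1: o→z (+11), pos 2: p→r (+2), pos 3: r→c (+11) — repeating every 2. It's a Vigenère-style cipher with numeric key [2,11]: position i shifts by key[i mod 2].
On thermal: t+2=v, h+11=s, e+2=g, r+11=c, m+2=o, a+11=l, l+2=n.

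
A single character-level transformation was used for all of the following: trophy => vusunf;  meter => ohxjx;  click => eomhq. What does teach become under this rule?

In trophy: t→v is +2, r→u is +3, o→s is +4, p→u is +5 — the shift increases by 1 each position. Each letter shifts forward by (position + 2), i.e. 2, 3, 4, … — the shift grows by one for each successive letter.
On teach: t+2=v, e+3=h, a+4=e, c+5=h, h+6=n.

vhehn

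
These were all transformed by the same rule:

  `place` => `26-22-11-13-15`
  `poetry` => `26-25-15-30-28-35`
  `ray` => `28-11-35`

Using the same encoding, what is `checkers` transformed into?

13-18-15-13-21-15-28-29

p is letter #16 and maps to 26: an offset of 10. Letters become their 1-based position plus 10 (so a→11, b→12, …).
Applying it to checkers: c=3→13, h=8→18, e=5→15, c=3→13, k=11→21, e=5→15, r=18→28, s=19→29.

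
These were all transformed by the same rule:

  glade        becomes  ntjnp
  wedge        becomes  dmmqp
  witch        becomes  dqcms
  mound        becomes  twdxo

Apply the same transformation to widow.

dqmyh

In glade: g→n is +7, l→t is +8, a→j is +9, d→n is +10 — the shift increases by 1 each position. The shift increases by 1 at each position, starting from +7: 7, 8, 9, ….
For widow: w+7=d, i+8=q, d+9=m, o+10=y, w+11=h.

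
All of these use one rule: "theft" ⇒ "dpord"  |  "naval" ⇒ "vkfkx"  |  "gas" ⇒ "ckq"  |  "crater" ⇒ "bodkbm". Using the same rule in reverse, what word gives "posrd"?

thief

The output letters match the input read backwards, each shifted +10: theft reversed is tfeht. Two steps: reverse the string, then apply a Caesar shift of +10.
Decoding posrd: shift back: p−10=f, o−10=e, s−10=i, r−10=h, d−10=t → feiht; then reverse → thief.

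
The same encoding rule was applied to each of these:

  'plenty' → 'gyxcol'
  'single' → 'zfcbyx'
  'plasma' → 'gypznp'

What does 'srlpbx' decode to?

voyage

p(15)→g(6) and l(11)→y(24) fit y≡15x+15 (mod 26); the inverse of 15 mod 26 is 7. This is an affine cipher: with a=0,…,z=25, each position x becomes (15x+15) mod 26.
Undoing it on srlpbx: s(18)→7·(18−15)≡21=v; r(17)→7·(17−15)≡14=o; l(11)→7·(11−15)≡24=y; p(15)→7·(15−15)≡0=a; b(1)→7·(1−15)≡6=g; x(23)→7·(23−15)≡4=e (all mod 26).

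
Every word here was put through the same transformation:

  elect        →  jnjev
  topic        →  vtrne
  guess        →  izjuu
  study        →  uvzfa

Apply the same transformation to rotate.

ttvfvj

The shift depends on letter class: consonant l→n is +2, but vowel e→j is +5. The rule splits by letter class: vowels +5, consonants +2.
For rotate: r(cons)+2=t, o(vowel)+5=t, t(cons)+2=v, a(vowel)+5=f, t(cons)+2=v, e(vowel)+5=j.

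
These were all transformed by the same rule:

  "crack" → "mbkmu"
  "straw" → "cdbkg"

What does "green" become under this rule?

It's a constant shift of +10 (ROT10).
For green: g+10=q, r+10=b, e+10=o, e+10=o, n+10=x.

qboox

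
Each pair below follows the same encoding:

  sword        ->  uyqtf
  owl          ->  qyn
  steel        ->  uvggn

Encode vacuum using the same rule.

Compare letters: s→u is +2, w→y is +2, o→q is +2 — a constant shift. Each letter is shifted forward by 2 in the alphabet (a Caesar shift of +2).
On vacuum: v+2=x, a+2=c, c+2=e, u+2=w, u+2=w, m+2=o.

xcewwo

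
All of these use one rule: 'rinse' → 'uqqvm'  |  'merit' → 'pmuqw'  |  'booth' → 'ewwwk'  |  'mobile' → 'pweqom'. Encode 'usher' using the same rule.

The shift depends on letter class: consonant r→u is +3, but vowel i→q is +8. Vowels shift forward by 8 and consonants shift forward by 3.
Applying it to usher: u(vowel)+8=c, s(cons)+3=v, h(cons)+3=k, e(vowel)+8=m, r(cons)+3=u.

cvkmu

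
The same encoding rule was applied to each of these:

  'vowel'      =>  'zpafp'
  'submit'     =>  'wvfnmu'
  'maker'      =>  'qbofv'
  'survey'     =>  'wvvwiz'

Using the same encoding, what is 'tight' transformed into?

xjkix

It's a Vigenère-style cipher with numeric key [4,1]: position i shifts by key[i mod 2].
On tight: t+4=x, i+1=j, g+4=k, h+1=i, t+4=x.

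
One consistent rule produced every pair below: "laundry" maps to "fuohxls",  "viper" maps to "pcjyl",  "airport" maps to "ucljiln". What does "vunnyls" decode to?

Compare letters: l→f is +20, a→u is +20, u→o is +20 — a constant shift. Each letter is shifted forward by 20 in the alphabet (a Caesar shift of +20).
Decoding vunnyls: v−20=b, u−20=a, n−20=t, n−20=t, y−20=e, l−20=r, s−20=y.

battery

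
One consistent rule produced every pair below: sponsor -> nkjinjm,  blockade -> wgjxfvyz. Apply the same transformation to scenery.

Compare letters: s→n is +21, p→k is +21, o→j is +21 — a constant shift. Every letter moves 21 places later in the alphabet, wrapping around z→a.
Applying it to scenery: s+21=n, c+21=x, e+21=z, n+21=i, e+21=z, r+21=m, y+21=t.

nxzizmt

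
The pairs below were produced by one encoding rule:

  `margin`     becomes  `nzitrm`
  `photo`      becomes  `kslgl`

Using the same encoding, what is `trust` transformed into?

gifhg

Letters are reflected about the middle of the alphabet (position → 25−position): Atbash.
On trust: t↔g, r↔i, u↔f, s↔h, t↔g.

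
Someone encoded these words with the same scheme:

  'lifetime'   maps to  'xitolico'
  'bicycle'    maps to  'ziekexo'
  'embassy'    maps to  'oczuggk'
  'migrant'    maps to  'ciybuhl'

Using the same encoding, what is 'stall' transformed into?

gluxx

l(11)→x(23) and i(8)→i(8) fit y≡5x+20 (mod 26); the inverse of 5 mod 26 is 21. Treating letters as 0–25, the rule is x ↦ 5x + 20 (mod 26).
Applying it to stall: s(18)→5·18+20≡6=g; t(19)→5·19+20≡11=l; a(0)→5·0+20≡20=u; l(11)→5·11+20≡23=x; l(11)→5·11+20≡23=x (all mod 26).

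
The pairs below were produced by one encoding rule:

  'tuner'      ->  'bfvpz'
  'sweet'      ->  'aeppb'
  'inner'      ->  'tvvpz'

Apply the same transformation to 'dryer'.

lzgpz

The shift depends on letter class: consonant t→b is +8, but vowel u→f is +11. Two shifts are in play — +11 for a/e/i/o/u, +8 for every other letter.
On dryer: d(cons)+8=l, r(cons)+8=z, y(cons)+8=g, e(vowel)+11=p, r(cons)+8=z.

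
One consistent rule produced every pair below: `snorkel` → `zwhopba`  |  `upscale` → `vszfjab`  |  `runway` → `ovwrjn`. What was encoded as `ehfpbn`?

s(18)→z(25) and n(13)→w(22) fit y≡11x+9 (mod 26); the inverse of 11 mod 26 is 19. Treating letters as 0–25, the rule is x ↦ 11x + 9 (mod 26).
Decoding ehfpbn: e(4)→19·(4−9)≡9=j; h(7)→19·(7−9)≡14=o; f(5)→19·(5−9)≡2=c; p(15)→19·(15−9)≡10=k; b(1)→19·(1−9)≡4=e; n(13)→19·(13−9)≡24=y (all mod 26).

jockey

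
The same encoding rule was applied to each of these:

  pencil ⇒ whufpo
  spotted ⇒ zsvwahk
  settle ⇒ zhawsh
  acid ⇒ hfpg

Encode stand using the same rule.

Shifts by position in pencil: pos 0: p→w (+7), pos 1: e→h (+3), pos 2: n→u (+7), pos 3: c→f (+3) — repeating every 2. The shifts repeat in a cycle of length 2: positions 0,1,… shift by +7, +3, then the pattern repeats.
Applying it to stand: s+7=z, t+3=w, a+7=h, n+3=q, d+7=k.

zwhqk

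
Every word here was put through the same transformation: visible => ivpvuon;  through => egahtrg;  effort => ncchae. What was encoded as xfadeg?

v(21)→i(8) and i(8)→v(21) fit y≡15x+5 (mod 26); the inverse of 15 mod 26 is 7. This is an affine cipher: with a=0,…,z=25, each position x becomes (15x+5) mod 26.
Decoding xfadeg: x(23)→7·(23−5)≡22=w; f(5)→7·(5−5)≡0=a; a(0)→7·(0−5)≡17=r; d(3)→7·(3−5)≡12=m; e(4)→7·(4−5)≡19=t; g(6)→7·(6−5)≡7=h (all mod 26).

warmth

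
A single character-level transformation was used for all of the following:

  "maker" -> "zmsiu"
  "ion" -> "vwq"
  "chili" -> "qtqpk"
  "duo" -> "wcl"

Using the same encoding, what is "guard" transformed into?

The output letters match the input read backwards, each shifted +8: maker reversed is rekam. Read the word backwards and shift each letter +8.
On guard: reverse → draug; then shift: d+8=l, r+8=z, a+8=i, u+8=c, g+8=o.

lzico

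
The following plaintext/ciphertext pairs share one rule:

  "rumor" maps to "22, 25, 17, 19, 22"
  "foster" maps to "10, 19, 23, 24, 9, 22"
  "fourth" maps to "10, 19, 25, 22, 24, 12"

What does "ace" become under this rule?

r is letter #18 and maps to 22: an offset of 4. The number is (letter's place in the alphabet, a=1) + 4.
On ace: a=1→5, c=3→7, e=5→9.

5, 7, 9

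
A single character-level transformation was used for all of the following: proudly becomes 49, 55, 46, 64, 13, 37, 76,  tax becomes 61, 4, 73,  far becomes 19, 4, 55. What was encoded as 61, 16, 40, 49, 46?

tempo

Each letter becomes 3×(its alphabet position, a=1..z=26) + 1.
Undoing it on 61, 16, 40, 49, 46: 61→(61−1)÷3=20=t, 16→(16−1)÷3=5=e, 40→(40−1)÷3=13=m, 49→(49−1)÷3=16=p, 46→(46−1)÷3=15=o.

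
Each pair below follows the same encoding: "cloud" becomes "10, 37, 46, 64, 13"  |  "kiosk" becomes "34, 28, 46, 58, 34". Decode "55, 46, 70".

row

c(#3)→10 and l(#12)→37: differences scale by 3, so n = 3·pos + 1. Each letter becomes 3×(its alphabet position, a=1..z=26) + 1.
Undoing it on 55, 46, 70: 55→(55−1)÷3=18=r, 46→(46−1)÷3=15=o, 70→(70−1)÷3=23=w.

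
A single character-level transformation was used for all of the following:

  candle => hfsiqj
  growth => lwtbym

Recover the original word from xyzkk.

stuff

Every letter moves 5 places later in the alphabet, wrapping around z→a.
Undoing it on xyzkk: x−5=s, y−5=t, z−5=u, k−5=f, k−5=f.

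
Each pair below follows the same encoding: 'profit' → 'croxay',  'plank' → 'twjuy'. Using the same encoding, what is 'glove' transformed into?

nexup

Read the word backwards and shift each letter +9.
Applying it to glove: reverse → evolg; then shift: e+9=n, v+9=e, o+9=x, l+9=u, g+9=p.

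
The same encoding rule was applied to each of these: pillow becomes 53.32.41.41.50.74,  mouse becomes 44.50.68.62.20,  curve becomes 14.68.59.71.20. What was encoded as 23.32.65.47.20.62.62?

fitness

Each letter becomes 3×(its alphabet position, a=1..z=26) + 5.
Undoing it on 23.32.65.47.20.62.62: 23→(23−5)÷3=6=f, 32→(32−5)÷3=9=i, 65→(65−5)÷3=20=t, 47→(47−5)÷3=14=n, 20→(20−5)÷3=5=e, 62→(62−5)÷3=19=s, 62→(62−5)÷3=19=s.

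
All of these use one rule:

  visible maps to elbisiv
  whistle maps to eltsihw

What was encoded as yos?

soy

The output letters match the input read backwards: visible reversed is elbisiv. It's just the letters in reverse order.
Reversing it on yos: then reverse → soy.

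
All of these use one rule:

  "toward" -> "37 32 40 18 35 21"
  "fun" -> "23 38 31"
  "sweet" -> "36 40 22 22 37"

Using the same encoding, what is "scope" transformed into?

36 20 32 33 22

t is letter #20 and maps to 37: an offset of 17. Letters become their 1-based position plus 17 (so a→18, b→19, …).
For scope: s=19→36, c=3→20, o=15→32, p=16→33, e=5→22.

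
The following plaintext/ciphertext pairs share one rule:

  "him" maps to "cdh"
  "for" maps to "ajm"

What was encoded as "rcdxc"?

Compare letters: h→c is +21, i→d is +21, m→h is +21 — a constant shift. It's a constant shift of +21 (ROT21).
Decoding rcdxc: r−21=w, c−21=h, d−21=i, x−21=c, c−21=h.

which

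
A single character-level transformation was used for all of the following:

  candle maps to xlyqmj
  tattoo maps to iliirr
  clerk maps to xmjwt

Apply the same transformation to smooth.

pfrrio

c(2)→x(23) and a(0)→l(11) fit y≡19x+11 (mod 26); the inverse of 19 mod 26 is 11. Treating letters as 0–25, the rule is x ↦ 19x + 11 (mod 26).
On smooth: s(18)→19·18+11≡15=p; m(12)→19·12+11≡5=f; o(14)→19·14+11≡17=r; o(14)→19·14+11≡17=r; t(19)→19·19+11≡8=i; h(7)→19·7+11≡14=o (all mod 26).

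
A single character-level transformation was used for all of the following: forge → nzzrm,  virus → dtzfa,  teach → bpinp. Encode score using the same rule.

anwcm

A repeating key of period 2 is used — shifts +8, +11 over and over.
For score: s+8=a, c+11=n, o+8=w, r+11=c, e+8=m.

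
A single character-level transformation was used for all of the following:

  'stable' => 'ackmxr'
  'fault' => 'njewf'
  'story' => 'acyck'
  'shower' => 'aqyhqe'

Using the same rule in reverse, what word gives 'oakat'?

The shift increases by 1 at each position, starting from +8: 8, 9, 10, ….
Undoing it on oakat: o−8=g, a−9=r, k−10=a, a−11=p, t−12=h.

graph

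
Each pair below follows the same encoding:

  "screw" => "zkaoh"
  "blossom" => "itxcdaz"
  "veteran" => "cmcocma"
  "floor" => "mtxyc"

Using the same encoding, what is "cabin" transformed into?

In screw: s→z is +7, c→k is +8, r→a is +9, e→o is +10 — the shift increases by 1 each position. Letter i (0-indexed) is shifted by i+7, so successive shifts are 7, 8, 9, ….
On cabin: c+7=j, a+8=i, b+9=k, i+10=s, n+11=y.

jiksy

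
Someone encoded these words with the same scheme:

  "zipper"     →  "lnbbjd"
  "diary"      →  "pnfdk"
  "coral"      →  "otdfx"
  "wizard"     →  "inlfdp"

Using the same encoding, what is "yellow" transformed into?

The shift depends on letter class: consonant z→l is +12, but vowel i→n is +5. The rule splits by letter class: vowels +5, consonants +12.
On yellow: y(cons)+12=k, e(vowel)+5=j, l(cons)+12=x, l(cons)+12=x, o(vowel)+5=t, w(cons)+12=i.

kjxxti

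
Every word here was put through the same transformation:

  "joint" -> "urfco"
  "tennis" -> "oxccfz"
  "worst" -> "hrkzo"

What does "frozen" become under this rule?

mkraxc

j(9)→u(20) and o(14)→r(17) fit y≡15x+15 (mod 26); the inverse of 15 mod 26 is 7. This is an affine cipher: with a=0,…,z=25, each position x becomes (15x+15) mod 26.
For frozen: f(5)→15·5+15≡12=m; r(17)→15·17+15≡10=k; o(14)→15·14+15≡17=r; z(25)→15·25+15≡0=a; e(4)→15·4+15≡23=x; n(13)→15·13+15≡2=c (all mod 26).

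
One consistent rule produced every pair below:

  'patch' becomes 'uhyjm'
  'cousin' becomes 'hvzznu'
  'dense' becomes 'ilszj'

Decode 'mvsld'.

The shifts repeat in a cycle of length 2: positions 0,1,… shift by +5, +7, then the pattern repeats.
Decoding mvsld: m−5=h, v−7=o, s−5=n, l−7=e, d−5=y.

honey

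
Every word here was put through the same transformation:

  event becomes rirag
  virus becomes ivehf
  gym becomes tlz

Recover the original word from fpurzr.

scheme

Compare letters: e→r is +13, v→i is +13, e→r is +13 — a constant shift. It's a constant shift of +13 (ROT13).
Reversing it on fpurzr: f−13=s, p−13=c, u−13=h, r−13=e, z−13=m, r−13=e.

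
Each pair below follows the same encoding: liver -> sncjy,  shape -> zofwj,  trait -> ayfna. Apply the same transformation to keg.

The rule splits by letter class: vowels +5, consonants +7.
For keg: k(cons)+7=r, e(vowel)+5=j, g(cons)+7=n.

rjn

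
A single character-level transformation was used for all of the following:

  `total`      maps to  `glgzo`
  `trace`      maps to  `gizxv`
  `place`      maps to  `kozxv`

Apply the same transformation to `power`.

This is the alphabet-reversal cipher (Atbash): a becomes z, b becomes y, etc.
On power: p↔k, o↔l, w↔d, e↔v, r↔i.

kldvi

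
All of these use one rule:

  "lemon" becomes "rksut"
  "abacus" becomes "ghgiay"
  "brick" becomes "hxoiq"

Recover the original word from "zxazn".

truth

This is a Caesar cipher with shift 6.
Undoing it on zxazn: z−6=t, x−6=r, a−6=u, z−6=t, n−6=h.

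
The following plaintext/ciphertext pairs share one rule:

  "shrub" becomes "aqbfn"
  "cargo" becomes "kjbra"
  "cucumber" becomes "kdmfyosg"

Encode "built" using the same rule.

In shrub: s→a is +8, h→q is +9, r→b is +10, u→f is +11 — the shift increases by 1 each position. Letter i (0-indexed) is shifted by i+8, so successive shifts are 8, 9, 10, ….
For built: b+8=j, u+9=d, i+10=s, l+11=w, t+12=f.

jdswf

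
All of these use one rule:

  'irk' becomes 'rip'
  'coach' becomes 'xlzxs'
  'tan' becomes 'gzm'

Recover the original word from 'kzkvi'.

Each pair mirrors across the alphabet (i↔r, r↔i, k↔p): positions sum to 25. Each letter is replaced by its mirror in the alphabet: a↔z, b↔y, c↔x, and so on (the Atbash cipher).
Decoding kzkvi: k↔p, z↔a, k↔p, v↔e, i↔r.

paper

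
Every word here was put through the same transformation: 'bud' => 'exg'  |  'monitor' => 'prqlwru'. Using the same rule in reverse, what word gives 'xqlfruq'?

unicorn

Compare letters: b→e is +3, u→x is +3, d→g is +3 — a constant shift. Every letter moves 3 places later in the alphabet, wrapping around z→a.
Decoding xqlfruq: x−3=u, q−3=n, l−3=i, f−3=c, r−3=o, u−3=r, q−3=n.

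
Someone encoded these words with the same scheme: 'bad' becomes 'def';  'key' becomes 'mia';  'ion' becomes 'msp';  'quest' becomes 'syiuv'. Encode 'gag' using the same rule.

Two shifts are in play — +4 for a/e/i/o/u, +2 for every other letter.
Applying it to gag: g(cons)+2=i, a(vowel)+4=e, g(cons)+2=i.

iei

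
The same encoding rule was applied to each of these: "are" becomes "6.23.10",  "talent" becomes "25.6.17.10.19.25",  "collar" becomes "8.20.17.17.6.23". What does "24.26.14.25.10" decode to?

suite

Each letter is replaced by its alphabet position (a=1..z=26) + 5.
Undoing it on 24.26.14.25.10: 24→(24−5)÷1=19=s, 26→(26−5)÷1=21=u, 14→(14−5)÷1=9=i, 25→(25−5)÷1=20=t, 10→(10−5)÷1=5=e.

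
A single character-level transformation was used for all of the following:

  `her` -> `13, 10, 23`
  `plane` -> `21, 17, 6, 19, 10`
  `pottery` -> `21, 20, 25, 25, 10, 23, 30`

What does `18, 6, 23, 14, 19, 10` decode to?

marine

h is letter #8 and maps to 13: an offset of 5. Each letter is replaced by its alphabet position (a=1..z=26) + 5.
Decoding 18, 6, 23, 14, 19, 10: 18→(18−5)÷1=13=m, 6→(6−5)÷1=1=a, 23→(23−5)÷1=18=r, 14→(14−5)÷1=9=i, 19→(19−5)÷1=14=n, 10→(10−5)÷1=5=e.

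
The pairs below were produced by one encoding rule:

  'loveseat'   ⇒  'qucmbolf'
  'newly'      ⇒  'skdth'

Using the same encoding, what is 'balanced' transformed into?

In loveseat: l→q is +5, o→u is +6, v→c is +7, e→m is +8 — the shift increases by 1 each position. The shift increases by 1 at each position, starting from +5: 5, 6, 7, ….
Applying it to balanced: b+5=g, a+6=g, l+7=s, a+8=i, n+9=w, c+10=m, e+11=p, d+12=p.

ggsiwmpp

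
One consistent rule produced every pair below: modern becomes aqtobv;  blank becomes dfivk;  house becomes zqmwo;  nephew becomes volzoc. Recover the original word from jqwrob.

m(12)→a(0) and o(14)→q(16) fit y≡21x+8 (mod 26); the inverse of 21 mod 26 is 5. Treating letters as 0–25, the rule is x ↦ 21x + 8 (mod 26).
Decoding jqwrob: j(9)→5·(9−8)≡5=f; q(16)→5·(16−8)≡14=o; w(22)→5·(22−8)≡18=s; r(17)→5·(17−8)≡19=t; o(14)→5·(14−8)≡4=e; b(1)→5·(1−8)≡17=r (all mod 26).

foster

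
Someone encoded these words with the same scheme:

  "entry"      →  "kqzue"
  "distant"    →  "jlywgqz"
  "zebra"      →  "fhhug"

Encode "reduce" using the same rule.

xhjxih

Shifts by position in entry: pos 0: e→k (+6), pos 1: n→q (+3), pos 2: t→z (+6), pos 3: r→u (+3) — repeating every 2. A repeating key of period 2 is used — shifts +6, +3 over and over.
On reduce: r+6=x, e+3=h, d+6=j, u+3=x, c+6=i, e+3=h.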